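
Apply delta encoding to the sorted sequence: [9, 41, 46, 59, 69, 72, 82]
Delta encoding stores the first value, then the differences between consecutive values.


First value: 9
Deltas:
  41 - 9 = 32
  46 - 41 = 5
  59 - 46 = 13
  69 - 59 = 10
  72 - 69 = 3
  82 - 72 = 10


Delta encoded: [9, 32, 5, 13, 10, 3, 10]


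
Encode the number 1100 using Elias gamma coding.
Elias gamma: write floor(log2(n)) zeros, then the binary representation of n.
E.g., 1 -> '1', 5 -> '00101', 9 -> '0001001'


num_bits = floor(log2(1100)) + 1 = 11
leading_zeros = num_bits - 1 = 10
binary(1100) = 10001001100

Elias gamma(1100) = '0000000000' + '10001001100' = 000000000010001001100 (21 bits)


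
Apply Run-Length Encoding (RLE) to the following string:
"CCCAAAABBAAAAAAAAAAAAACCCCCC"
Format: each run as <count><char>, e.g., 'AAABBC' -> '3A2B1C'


Scanning runs left to right:
  i=0: run of 'C' x 3 -> '3C'
  i=3: run of 'A' x 4 -> '4A'
  i=7: run of 'B' x 2 -> '2B'
  i=9: run of 'A' x 13 -> '13A'
  i=22: run of 'C' x 6 -> '6C'

RLE = 3C4A2B13A6C


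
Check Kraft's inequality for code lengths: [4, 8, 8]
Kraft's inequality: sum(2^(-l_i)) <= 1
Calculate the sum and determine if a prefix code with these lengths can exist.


Sum = 2^(-4) + 2^(-8) + 2^(-8)
    = 0.0625 + 0.00390625 + 0.00390625
    = 18/256 = 0.0703125
Since 0.0703125 <= 1, Kraft's inequality IS satisfied.
A prefix code with these lengths CAN exist.

Kraft sum = 0.0703125. Satisfied.


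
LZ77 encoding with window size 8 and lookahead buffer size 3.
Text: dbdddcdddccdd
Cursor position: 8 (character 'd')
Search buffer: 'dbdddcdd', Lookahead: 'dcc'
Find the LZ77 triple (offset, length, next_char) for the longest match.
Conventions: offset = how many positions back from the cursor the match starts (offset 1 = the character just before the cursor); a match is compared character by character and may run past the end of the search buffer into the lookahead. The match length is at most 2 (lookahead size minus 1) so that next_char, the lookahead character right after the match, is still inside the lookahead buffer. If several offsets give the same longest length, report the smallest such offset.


Try each offset into the search buffer:
  offset=1 (pos 7, char 'd'): match length 1
  offset=2 (pos 6, char 'd'): match length 1
  offset=3 (pos 5, char 'c'): match length 0
  offset=4 (pos 4, char 'd'): match length 2
  offset=5 (pos 3, char 'd'): match length 1
  offset=6 (pos 2, char 'd'): match length 1
  offset=7 (pos 1, char 'b'): match length 0
  offset=8 (pos 0, char 'd'): match length 1
Longest match has length 2 at offset 4.
next_char = character at position 8 + 2 = 10 -> 'c'

Best match: offset=4, length=2 (matching 'dc' starting at position 4)
LZ77 triple: (4, 2, 'c')


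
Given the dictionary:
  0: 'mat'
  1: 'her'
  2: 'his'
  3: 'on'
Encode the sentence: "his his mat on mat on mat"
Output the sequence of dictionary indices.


Look up each word in the dictionary:
  'his' -> 2
  'his' -> 2
  'mat' -> 0
  'on' -> 3
  'mat' -> 0
  'on' -> 3
  'mat' -> 0

Encoded: [2, 2, 0, 3, 0, 3, 0]


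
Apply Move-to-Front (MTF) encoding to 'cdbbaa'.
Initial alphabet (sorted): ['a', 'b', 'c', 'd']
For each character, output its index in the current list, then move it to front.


MTF encoding:
'c': index 2 in ['a', 'b', 'c', 'd'] -> ['c', 'a', 'b', 'd']
'd': index 3 in ['c', 'a', 'b', 'd'] -> ['d', 'c', 'a', 'b']
'b': index 3 in ['d', 'c', 'a', 'b'] -> ['b', 'd', 'c', 'a']
'b': index 0 in ['b', 'd', 'c', 'a'] -> ['b', 'd', 'c', 'a']
'a': index 3 in ['b', 'd', 'c', 'a'] -> ['a', 'b', 'd', 'c']
'a': index 0 in ['a', 'b', 'd', 'c'] -> ['a', 'b', 'd', 'c']


Output: [2, 3, 3, 0, 3, 0]


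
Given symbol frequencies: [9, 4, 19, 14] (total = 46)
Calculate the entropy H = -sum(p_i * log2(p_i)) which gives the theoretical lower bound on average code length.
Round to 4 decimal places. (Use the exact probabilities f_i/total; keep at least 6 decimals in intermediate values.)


Per-symbol terms -p_i * log2(p_i) with p_i = f_i/46:
  p = 9/46 = 0.195652: log2(p) = -2.353637, -p*log2(p) = 0.460494
  p = 4/46 = 0.086957: log2(p) = -3.523562, -p*log2(p) = 0.306397
  p = 19/46 = 0.413043: log2(p) = -1.275634, -p*log2(p) = 0.526892
  p = 14/46 = 0.304348: log2(p) = -1.716207, -p*log2(p) = 0.522324
H = 0.460494 + 0.306397 + 0.526892 + 0.522324 = 1.816107

H = 1.8161 bits/symbol


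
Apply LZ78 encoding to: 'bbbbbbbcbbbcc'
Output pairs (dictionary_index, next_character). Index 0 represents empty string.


LZ78 encoding steps:
Dictionary: {0: ''}
Step 1: w='' (idx 0), next='b' -> output (0, 'b'), add 'b' as idx 1
Step 2: w='b' (idx 1), next='b' -> output (1, 'b'), add 'bb' as idx 2
Step 3: w='bb' (idx 2), next='b' -> output (2, 'b'), add 'bbb' as idx 3
Step 4: w='b' (idx 1), next='c' -> output (1, 'c'), add 'bc' as idx 4
Step 5: w='bbb' (idx 3), next='c' -> output (3, 'c'), add 'bbbc' as idx 5
Step 6: w='' (idx 0), next='c' -> output (0, 'c'), add 'c' as idx 6


Encoded: [(0, 'b'), (1, 'b'), (2, 'b'), (1, 'c'), (3, 'c'), (0, 'c')]


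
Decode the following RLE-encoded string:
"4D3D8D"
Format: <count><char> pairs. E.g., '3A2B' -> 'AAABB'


Expanding each <count><char> pair:
  4D -> 'DDDD'
  3D -> 'DDD'
  8D -> 'DDDDDDDD'

Decoded = DDDDDDDDDDDDDDD


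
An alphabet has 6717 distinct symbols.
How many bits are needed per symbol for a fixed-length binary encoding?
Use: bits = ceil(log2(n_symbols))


log2(6717) = 12.7136
Bracket: 2^12 = 4096 < 6717 <= 2^13 = 8192
So ceil(log2(6717)) = 13

bits = ceil(log2(6717)) = ceil(12.7136) = 13 bits


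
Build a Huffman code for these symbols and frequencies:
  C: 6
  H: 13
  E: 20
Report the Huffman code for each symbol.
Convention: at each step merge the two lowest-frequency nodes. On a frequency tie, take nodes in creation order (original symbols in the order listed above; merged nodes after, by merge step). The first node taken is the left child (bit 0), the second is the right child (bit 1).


Huffman tree construction:
Step 1: Merge C(6) + H(13) = 19
Step 2: Merge (C+H)(19) + E(20) = 39
Read each symbol's code off the tree from the root (left child = 0, right child = 1).

Codes:
  C: 00 (length 2)
  H: 01 (length 2)
  E: 1 (length 1)
Average code length: 58/39 = 1.4872 bits/symbol


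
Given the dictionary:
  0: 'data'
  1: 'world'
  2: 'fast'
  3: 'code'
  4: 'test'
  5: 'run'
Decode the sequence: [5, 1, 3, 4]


Look up each index in the dictionary:
  5 -> 'run'
  1 -> 'world'
  3 -> 'code'
  4 -> 'test'

Decoded: "run world code test"


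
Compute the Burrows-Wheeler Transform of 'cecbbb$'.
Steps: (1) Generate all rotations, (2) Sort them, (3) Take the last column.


Rotations (sorted):
  0: $cecbbb -> last char: b
  1: b$cecbb -> last char: b
  2: bb$cecb -> last char: b
  3: bbb$cec -> last char: c
  4: cbbb$ce -> last char: e
  5: cecbbb$ -> last char: $
  6: ecbbb$c -> last char: c


BWT = bbbce$c


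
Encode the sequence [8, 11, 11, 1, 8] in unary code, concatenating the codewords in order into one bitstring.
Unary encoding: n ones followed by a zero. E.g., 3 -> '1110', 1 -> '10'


Encode each number as n ones followed by a terminating 0:
  8 -> 111111110 (9 bits)
  11 -> 111111111110 (12 bits)
  11 -> 111111111110 (12 bits)
  1 -> 10 (2 bits)
  8 -> 111111110 (9 bits)
Total length = 9 + 12 + 12 + 2 + 9 = 44 bits.

Unary([8, 11, 11, 1, 8]) = 11111111011111111111011111111111010111111110 (44 bits)


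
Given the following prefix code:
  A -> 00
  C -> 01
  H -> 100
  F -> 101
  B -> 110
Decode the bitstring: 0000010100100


Decoding step by step:
Bits 00 -> A
Bits 00 -> A
Bits 01 -> C
Bits 01 -> C
Bits 00 -> A
Bits 100 -> H


Decoded message: AACCAH


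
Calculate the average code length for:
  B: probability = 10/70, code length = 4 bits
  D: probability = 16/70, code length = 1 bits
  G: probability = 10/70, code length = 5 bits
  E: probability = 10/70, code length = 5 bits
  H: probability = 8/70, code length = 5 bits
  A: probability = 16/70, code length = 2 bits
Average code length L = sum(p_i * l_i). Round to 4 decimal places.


Weighted contributions p_i * l_i:
  B: (10/70) * 4 = 40/70
  D: (16/70) * 1 = 16/70
  G: (10/70) * 5 = 50/70
  E: (10/70) * 5 = 50/70
  H: (8/70) * 5 = 40/70
  A: (16/70) * 2 = 32/70
Sum = (40 + 16 + 50 + 50 + 40 + 32)/70 = 228/70

L = 228/70 = 3.2571 bits/symbol


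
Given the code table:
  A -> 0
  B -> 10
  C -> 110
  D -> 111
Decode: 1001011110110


Decoding:
10 -> B
0 -> A
10 -> B
111 -> D
10 -> B
110 -> C


Result: BABDBC


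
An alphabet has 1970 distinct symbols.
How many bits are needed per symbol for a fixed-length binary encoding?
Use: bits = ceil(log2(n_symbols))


log2(1970) = 10.944
Bracket: 2^10 = 1024 < 1970 <= 2^11 = 2048
So ceil(log2(1970)) = 11

bits = ceil(log2(1970)) = ceil(10.944) = 11 bits


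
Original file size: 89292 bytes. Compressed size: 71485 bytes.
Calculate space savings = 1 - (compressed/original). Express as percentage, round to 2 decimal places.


ratio = compressed/original = 71485/89292 = 0.800576
savings = 1 - ratio = 1 - 0.800576 = 0.199424
as a percentage: 0.199424 * 100 = 19.94%

Space savings = 1 - 71485/89292 = 19.94%


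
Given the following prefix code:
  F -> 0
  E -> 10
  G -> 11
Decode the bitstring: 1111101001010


Decoding step by step:
Bits 11 -> G
Bits 11 -> G
Bits 10 -> E
Bits 10 -> E
Bits 0 -> F
Bits 10 -> E
Bits 10 -> E


Decoded message: GGEEFEE


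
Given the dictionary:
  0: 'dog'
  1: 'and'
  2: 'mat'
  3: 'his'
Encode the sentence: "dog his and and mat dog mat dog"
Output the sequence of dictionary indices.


Look up each word in the dictionary:
  'dog' -> 0
  'his' -> 3
  'and' -> 1
  'and' -> 1
  'mat' -> 2
  'dog' -> 0
  'mat' -> 2
  'dog' -> 0

Encoded: [0, 3, 1, 1, 2, 0, 2, 0]


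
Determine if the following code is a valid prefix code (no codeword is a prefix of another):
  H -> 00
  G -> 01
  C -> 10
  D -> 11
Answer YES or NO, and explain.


Checking each pair (does one codeword prefix another?):
  H='00' vs G='01': no prefix
  H='00' vs C='10': no prefix
  H='00' vs D='11': no prefix
  G='01' vs H='00': no prefix
  G='01' vs C='10': no prefix
  G='01' vs D='11': no prefix
  C='10' vs H='00': no prefix
  C='10' vs G='01': no prefix
  C='10' vs D='11': no prefix
  D='11' vs H='00': no prefix
  D='11' vs G='01': no prefix
  D='11' vs C='10': no prefix
No violation found over all pairs.

YES -- this is a valid prefix code. No codeword is a prefix of any other codeword.


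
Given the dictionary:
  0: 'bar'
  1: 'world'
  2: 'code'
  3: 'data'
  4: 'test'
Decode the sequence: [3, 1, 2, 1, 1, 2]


Look up each index in the dictionary:
  3 -> 'data'
  1 -> 'world'
  2 -> 'code'
  1 -> 'world'
  1 -> 'world'
  2 -> 'code'

Decoded: "data world code world world code"


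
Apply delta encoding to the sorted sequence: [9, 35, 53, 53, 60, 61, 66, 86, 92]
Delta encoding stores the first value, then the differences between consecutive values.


First value: 9
Deltas:
  35 - 9 = 26
  53 - 35 = 18
  53 - 53 = 0
  60 - 53 = 7
  61 - 60 = 1
  66 - 61 = 5
  86 - 66 = 20
  92 - 86 = 6


Delta encoded: [9, 26, 18, 0, 7, 1, 5, 20, 6]


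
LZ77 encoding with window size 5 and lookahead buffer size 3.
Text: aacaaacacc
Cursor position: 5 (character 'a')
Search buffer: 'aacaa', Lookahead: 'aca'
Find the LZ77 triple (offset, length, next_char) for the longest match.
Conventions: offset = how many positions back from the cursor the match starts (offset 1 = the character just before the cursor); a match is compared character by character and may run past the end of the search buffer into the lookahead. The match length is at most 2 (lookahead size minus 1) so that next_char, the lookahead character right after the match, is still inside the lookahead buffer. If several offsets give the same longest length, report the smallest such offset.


Try each offset into the search buffer:
  offset=1 (pos 4, char 'a'): match length 1
  offset=2 (pos 3, char 'a'): match length 1
  offset=3 (pos 2, char 'c'): match length 0
  offset=4 (pos 1, char 'a'): match length 2
  offset=5 (pos 0, char 'a'): match length 1
Longest match has length 2 at offset 4.
next_char = character at position 5 + 2 = 7 -> 'a'

Best match: offset=4, length=2 (matching 'ac' starting at position 1)
LZ77 triple: (4, 2, 'a')


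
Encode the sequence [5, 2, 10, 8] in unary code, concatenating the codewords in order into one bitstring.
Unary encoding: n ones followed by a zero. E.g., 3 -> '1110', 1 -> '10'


Encode each number as n ones followed by a terminating 0:
  5 -> 111110 (6 bits)
  2 -> 110 (3 bits)
  10 -> 11111111110 (11 bits)
  8 -> 111111110 (9 bits)
Total length = 6 + 3 + 11 + 9 = 29 bits.

Unary([5, 2, 10, 8]) = 11111011011111111110111111110 (29 bits)


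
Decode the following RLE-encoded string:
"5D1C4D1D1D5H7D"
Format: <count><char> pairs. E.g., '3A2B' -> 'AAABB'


Expanding each <count><char> pair:
  5D -> 'DDDDD'
  1C -> 'C'
  4D -> 'DDDD'
  1D -> 'D'
  1D -> 'D'
  5H -> 'HHHHH'
  7D -> 'DDDDDDD'

Decoded = DDDDDCDDDDDDHHHHHDDDDDDD


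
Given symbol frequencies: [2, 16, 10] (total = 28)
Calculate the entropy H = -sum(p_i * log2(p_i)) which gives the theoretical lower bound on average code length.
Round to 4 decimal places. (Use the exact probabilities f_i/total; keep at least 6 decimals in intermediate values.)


Per-symbol terms -p_i * log2(p_i) with p_i = f_i/28:
  p = 2/28 = 0.071429: log2(p) = -3.807355, -p*log2(p) = 0.271954
  p = 16/28 = 0.571429: log2(p) = -0.807355, -p*log2(p) = 0.461346
  p = 10/28 = 0.357143: log2(p) = -1.485427, -p*log2(p) = 0.530510
H = 0.271954 + 0.461346 + 0.530510 = 1.263810

H = 1.2638 bits/symbol


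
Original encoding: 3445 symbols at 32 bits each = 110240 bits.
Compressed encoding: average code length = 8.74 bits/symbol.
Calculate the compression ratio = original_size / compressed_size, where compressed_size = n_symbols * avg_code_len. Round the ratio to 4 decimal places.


original_size = n_symbols * orig_bits = 3445 * 32 = 110240 bits
compressed_size = n_symbols * avg_code_len = 3445 * 8.74 = 30109.3 bits
ratio = original_size / compressed_size = 110240 / 30109.3 = 3.6613

Compression ratio = 3.6613


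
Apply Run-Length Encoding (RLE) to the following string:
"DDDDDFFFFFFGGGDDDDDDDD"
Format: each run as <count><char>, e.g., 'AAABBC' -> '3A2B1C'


Scanning runs left to right:
  i=0: run of 'D' x 5 -> '5D'
  i=5: run of 'F' x 6 -> '6F'
  i=11: run of 'G' x 3 -> '3G'
  i=14: run of 'D' x 8 -> '8D'

RLE = 5D6F3G8D


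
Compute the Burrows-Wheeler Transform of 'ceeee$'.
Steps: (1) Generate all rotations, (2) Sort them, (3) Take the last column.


Rotations (sorted):
  0: $ceeee -> last char: e
  1: ceeee$ -> last char: $
  2: e$ceee -> last char: e
  3: ee$cee -> last char: e
  4: eee$ce -> last char: e
  5: eeee$c -> last char: c


BWT = e$eeec


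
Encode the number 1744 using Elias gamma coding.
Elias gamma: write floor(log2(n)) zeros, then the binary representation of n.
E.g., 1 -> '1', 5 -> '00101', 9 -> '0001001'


num_bits = floor(log2(1744)) + 1 = 11
leading_zeros = num_bits - 1 = 10
binary(1744) = 11011010000

Elias gamma(1744) = '0000000000' + '11011010000' = 000000000011011010000 (21 bits)


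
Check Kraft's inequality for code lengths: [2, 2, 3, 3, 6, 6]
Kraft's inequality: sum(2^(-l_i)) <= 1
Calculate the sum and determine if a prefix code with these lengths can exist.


Sum = 2^(-2) + 2^(-2) + 2^(-3) + 2^(-3) + 2^(-6) + 2^(-6)
    = 0.25 + 0.25 + 0.125 + 0.125 + 0.015625 + 0.015625
    = 50/64 = 0.78125
Since 0.78125 <= 1, Kraft's inequality IS satisfied.
A prefix code with these lengths CAN exist.

Kraft sum = 0.78125. Satisfied.


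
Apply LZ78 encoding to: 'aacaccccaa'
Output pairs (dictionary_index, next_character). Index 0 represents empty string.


LZ78 encoding steps:
Dictionary: {0: ''}
Step 1: w='' (idx 0), next='a' -> output (0, 'a'), add 'a' as idx 1
Step 2: w='a' (idx 1), next='c' -> output (1, 'c'), add 'ac' as idx 2
Step 3: w='ac' (idx 2), next='c' -> output (2, 'c'), add 'acc' as idx 3
Step 4: w='' (idx 0), next='c' -> output (0, 'c'), add 'c' as idx 4
Step 5: w='c' (idx 4), next='a' -> output (4, 'a'), add 'ca' as idx 5
Step 6: w='a' (idx 1), end of input -> output (1, '')


Encoded: [(0, 'a'), (1, 'c'), (2, 'c'), (0, 'c'), (4, 'a'), (1, '')]


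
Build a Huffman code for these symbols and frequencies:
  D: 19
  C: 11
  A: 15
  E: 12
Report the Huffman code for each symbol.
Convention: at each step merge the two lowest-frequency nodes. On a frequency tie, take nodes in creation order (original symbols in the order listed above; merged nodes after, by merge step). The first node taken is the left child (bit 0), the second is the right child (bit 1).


Huffman tree construction:
Step 1: Merge C(11) + E(12) = 23
Step 2: Merge A(15) + D(19) = 34
Step 3: Merge (C+E)(23) + (A+D)(34) = 57
Read each symbol's code off the tree from the root (left child = 0, right child = 1).

Codes:
  D: 11 (length 2)
  C: 00 (length 2)
  A: 10 (length 2)
  E: 01 (length 2)
Average code length: 114/57 = 2.0000 bits/symbol


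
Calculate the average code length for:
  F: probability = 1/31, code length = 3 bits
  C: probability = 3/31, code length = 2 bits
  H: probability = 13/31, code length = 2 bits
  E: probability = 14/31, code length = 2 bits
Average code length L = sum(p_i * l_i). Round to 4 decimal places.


Weighted contributions p_i * l_i:
  F: (1/31) * 3 = 3/31
  C: (3/31) * 2 = 6/31
  H: (13/31) * 2 = 26/31
  E: (14/31) * 2 = 28/31
Sum = (3 + 6 + 26 + 28)/31 = 63/31

L = 63/31 = 2.0323 bits/symbol


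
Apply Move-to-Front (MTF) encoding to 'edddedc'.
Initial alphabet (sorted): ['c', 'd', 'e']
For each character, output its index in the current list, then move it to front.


MTF encoding:
'e': index 2 in ['c', 'd', 'e'] -> ['e', 'c', 'd']
'd': index 2 in ['e', 'c', 'd'] -> ['d', 'e', 'c']
'd': index 0 in ['d', 'e', 'c'] -> ['d', 'e', 'c']
'd': index 0 in ['d', 'e', 'c'] -> ['d', 'e', 'c']
'e': index 1 in ['d', 'e', 'c'] -> ['e', 'd', 'c']
'd': index 1 in ['e', 'd', 'c'] -> ['d', 'e', 'c']
'c': index 2 in ['d', 'e', 'c'] -> ['c', 'd', 'e']


Output: [2, 2, 0, 0, 1, 1, 2]


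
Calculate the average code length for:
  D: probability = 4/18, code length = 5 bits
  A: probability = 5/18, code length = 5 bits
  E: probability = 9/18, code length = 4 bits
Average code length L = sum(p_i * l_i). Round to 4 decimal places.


Weighted contributions p_i * l_i:
  D: (4/18) * 5 = 20/18
  A: (5/18) * 5 = 25/18
  E: (9/18) * 4 = 36/18
Sum = (20 + 25 + 36)/18 = 81/18

L = 81/18 = 4.5000 bits/symbol


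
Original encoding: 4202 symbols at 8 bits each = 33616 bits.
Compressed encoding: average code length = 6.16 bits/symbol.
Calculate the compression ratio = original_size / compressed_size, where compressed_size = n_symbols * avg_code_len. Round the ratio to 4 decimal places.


original_size = n_symbols * orig_bits = 4202 * 8 = 33616 bits
compressed_size = n_symbols * avg_code_len = 4202 * 6.16 = 25884.32 bits
ratio = original_size / compressed_size = 33616 / 25884.32 = 1.2987

Compression ratio = 1.2987


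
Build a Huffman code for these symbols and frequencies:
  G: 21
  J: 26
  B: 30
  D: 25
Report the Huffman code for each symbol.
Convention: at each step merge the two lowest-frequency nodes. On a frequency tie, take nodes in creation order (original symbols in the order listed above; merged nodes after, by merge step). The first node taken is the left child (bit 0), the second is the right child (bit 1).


Huffman tree construction:
Step 1: Merge G(21) + D(25) = 46
Step 2: Merge J(26) + B(30) = 56
Step 3: Merge (G+D)(46) + (J+B)(56) = 102
Read each symbol's code off the tree from the root (left child = 0, right child = 1).

Codes:
  G: 00 (length 2)
  J: 10 (length 2)
  B: 11 (length 2)
  D: 01 (length 2)
Average code length: 204/102 = 2.0000 bits/symbol


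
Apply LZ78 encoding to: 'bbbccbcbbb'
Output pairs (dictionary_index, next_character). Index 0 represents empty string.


LZ78 encoding steps:
Dictionary: {0: ''}
Step 1: w='' (idx 0), next='b' -> output (0, 'b'), add 'b' as idx 1
Step 2: w='b' (idx 1), next='b' -> output (1, 'b'), add 'bb' as idx 2
Step 3: w='' (idx 0), next='c' -> output (0, 'c'), add 'c' as idx 3
Step 4: w='c' (idx 3), next='b' -> output (3, 'b'), add 'cb' as idx 4
Step 5: w='cb' (idx 4), next='b' -> output (4, 'b'), add 'cbb' as idx 5
Step 6: w='b' (idx 1), end of input -> output (1, '')


Encoded: [(0, 'b'), (1, 'b'), (0, 'c'), (3, 'b'), (4, 'b'), (1, '')]


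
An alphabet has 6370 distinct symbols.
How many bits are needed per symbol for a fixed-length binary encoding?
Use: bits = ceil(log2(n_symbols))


log2(6370) = 12.6371
Bracket: 2^12 = 4096 < 6370 <= 2^13 = 8192
So ceil(log2(6370)) = 13

bits = ceil(log2(6370)) = ceil(12.6371) = 13 bits


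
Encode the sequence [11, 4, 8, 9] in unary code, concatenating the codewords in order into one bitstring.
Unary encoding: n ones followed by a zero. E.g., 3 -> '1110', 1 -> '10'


Encode each number as n ones followed by a terminating 0:
  11 -> 111111111110 (12 bits)
  4 -> 11110 (5 bits)
  8 -> 111111110 (9 bits)
  9 -> 1111111110 (10 bits)
Total length = 12 + 5 + 9 + 10 = 36 bits.

Unary([11, 4, 8, 9]) = 111111111110111101111111101111111110 (36 bits)


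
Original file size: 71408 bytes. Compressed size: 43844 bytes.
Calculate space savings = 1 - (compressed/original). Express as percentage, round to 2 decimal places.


ratio = compressed/original = 43844/71408 = 0.613993
savings = 1 - ratio = 1 - 0.613993 = 0.386007
as a percentage: 0.386007 * 100 = 38.6%

Space savings = 1 - 43844/71408 = 38.6%


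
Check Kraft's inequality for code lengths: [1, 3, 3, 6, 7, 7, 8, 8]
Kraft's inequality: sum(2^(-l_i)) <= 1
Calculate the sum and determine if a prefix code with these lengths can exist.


Sum = 2^(-1) + 2^(-3) + 2^(-3) + 2^(-6) + 2^(-7) + 2^(-7) + 2^(-8) + 2^(-8)
    = 0.5 + 0.125 + 0.125 + 0.015625 + 0.0078125 + 0.0078125 + 0.00390625 + 0.00390625
    = 202/256 = 0.7890625
Since 0.7890625 <= 1, Kraft's inequality IS satisfied.
A prefix code with these lengths CAN exist.

Kraft sum = 0.7890625. Satisfied.


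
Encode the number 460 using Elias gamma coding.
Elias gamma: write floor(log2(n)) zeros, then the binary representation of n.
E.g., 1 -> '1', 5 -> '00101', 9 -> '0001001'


num_bits = floor(log2(460)) + 1 = 9
leading_zeros = num_bits - 1 = 8
binary(460) = 111001100

Elias gamma(460) = '00000000' + '111001100' = 00000000111001100 (17 bits)


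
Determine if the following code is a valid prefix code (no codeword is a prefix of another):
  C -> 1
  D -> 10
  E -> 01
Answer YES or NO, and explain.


Checking each pair (does one codeword prefix another?):
  C='1' vs D='10': prefix -- VIOLATION

NO -- this is NOT a valid prefix code. C (1) is a prefix of D (10).


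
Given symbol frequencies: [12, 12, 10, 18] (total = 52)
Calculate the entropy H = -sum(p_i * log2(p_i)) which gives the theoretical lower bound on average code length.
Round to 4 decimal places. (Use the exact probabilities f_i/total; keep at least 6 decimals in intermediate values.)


Per-symbol terms -p_i * log2(p_i) with p_i = f_i/52:
  p = 12/52 = 0.230769: log2(p) = -2.115477, -p*log2(p) = 0.488187
  p = 12/52 = 0.230769: log2(p) = -2.115477, -p*log2(p) = 0.488187
  p = 10/52 = 0.192308: log2(p) = -2.378512, -p*log2(p) = 0.457406
  p = 18/52 = 0.346154: log2(p) = -1.530515, -p*log2(p) = 0.529794
H = 0.488187 + 0.488187 + 0.457406 + 0.529794 = 1.963574

H = 1.9636 bits/symbol


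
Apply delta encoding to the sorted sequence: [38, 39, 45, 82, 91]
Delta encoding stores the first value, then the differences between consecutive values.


First value: 38
Deltas:
  39 - 38 = 1
  45 - 39 = 6
  82 - 45 = 37
  91 - 82 = 9


Delta encoded: [38, 1, 6, 37, 9]


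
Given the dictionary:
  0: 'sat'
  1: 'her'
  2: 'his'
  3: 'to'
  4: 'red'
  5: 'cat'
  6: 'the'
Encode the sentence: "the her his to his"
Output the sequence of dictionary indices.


Look up each word in the dictionary:
  'the' -> 6
  'her' -> 1
  'his' -> 2
  'to' -> 3
  'his' -> 2

Encoded: [6, 1, 2, 3, 2]


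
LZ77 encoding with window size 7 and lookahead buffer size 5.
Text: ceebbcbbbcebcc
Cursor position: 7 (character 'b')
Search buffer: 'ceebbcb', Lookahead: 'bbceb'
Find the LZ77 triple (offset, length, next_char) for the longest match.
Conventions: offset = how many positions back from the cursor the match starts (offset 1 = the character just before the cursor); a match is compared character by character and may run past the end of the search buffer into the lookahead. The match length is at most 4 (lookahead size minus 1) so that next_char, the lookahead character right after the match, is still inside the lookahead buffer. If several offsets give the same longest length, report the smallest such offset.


Try each offset into the search buffer:
  offset=1 (pos 6, char 'b'): match length 2
  offset=2 (pos 5, char 'c'): match length 0
  offset=3 (pos 4, char 'b'): match length 1
  offset=4 (pos 3, char 'b'): match length 3
  offset=5 (pos 2, char 'e'): match length 0
  offset=6 (pos 1, char 'e'): match length 0
  offset=7 (pos 0, char 'c'): match length 0
Longest match has length 3 at offset 4.
next_char = character at position 7 + 3 = 10 -> 'e'

Best match: offset=4, length=3 (matching 'bbc' starting at position 3)
LZ77 triple: (4, 3, 'e')


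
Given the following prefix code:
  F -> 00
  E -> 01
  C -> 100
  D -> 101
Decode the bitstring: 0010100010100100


Decoding step by step:
Bits 00 -> F
Bits 101 -> D
Bits 00 -> F
Bits 01 -> E
Bits 01 -> E
Bits 00 -> F
Bits 100 -> C


Decoded message: FDFEEFC


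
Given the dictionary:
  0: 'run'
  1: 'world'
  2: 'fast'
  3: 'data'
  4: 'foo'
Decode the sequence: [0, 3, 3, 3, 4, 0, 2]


Look up each index in the dictionary:
  0 -> 'run'
  3 -> 'data'
  3 -> 'data'
  3 -> 'data'
  4 -> 'foo'
  0 -> 'run'
  2 -> 'fast'

Decoded: "run data data data foo run fast"


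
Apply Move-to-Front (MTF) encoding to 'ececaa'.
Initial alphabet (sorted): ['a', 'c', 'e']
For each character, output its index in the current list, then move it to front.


MTF encoding:
'e': index 2 in ['a', 'c', 'e'] -> ['e', 'a', 'c']
'c': index 2 in ['e', 'a', 'c'] -> ['c', 'e', 'a']
'e': index 1 in ['c', 'e', 'a'] -> ['e', 'c', 'a']
'c': index 1 in ['e', 'c', 'a'] -> ['c', 'e', 'a']
'a': index 2 in ['c', 'e', 'a'] -> ['a', 'c', 'e']
'a': index 0 in ['a', 'c', 'e'] -> ['a', 'c', 'e']


Output: [2, 2, 1, 1, 2, 0]


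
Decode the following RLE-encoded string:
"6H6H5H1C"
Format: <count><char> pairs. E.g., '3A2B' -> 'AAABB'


Expanding each <count><char> pair:
  6H -> 'HHHHHH'
  6H -> 'HHHHHH'
  5H -> 'HHHHH'
  1C -> 'C'

Decoded = HHHHHHHHHHHHHHHHHC


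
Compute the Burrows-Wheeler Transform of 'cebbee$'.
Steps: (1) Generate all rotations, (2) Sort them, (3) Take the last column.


Rotations (sorted):
  0: $cebbee -> last char: e
  1: bbee$ce -> last char: e
  2: bee$ceb -> last char: b
  3: cebbee$ -> last char: $
  4: e$cebbe -> last char: e
  5: ebbee$c -> last char: c
  6: ee$cebb -> last char: b


BWT = eeb$ecb


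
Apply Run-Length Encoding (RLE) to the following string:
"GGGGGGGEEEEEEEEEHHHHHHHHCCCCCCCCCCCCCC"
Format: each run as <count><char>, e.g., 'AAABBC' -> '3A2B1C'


Scanning runs left to right:
  i=0: run of 'G' x 7 -> '7G'
  i=7: run of 'E' x 9 -> '9E'
  i=16: run of 'H' x 8 -> '8H'
  i=24: run of 'C' x 14 -> '14C'

RLE = 7G9E8H14C


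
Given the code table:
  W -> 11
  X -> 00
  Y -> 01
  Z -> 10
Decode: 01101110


Decoding:
01 -> Y
10 -> Z
11 -> W
10 -> Z


Result: YZWZ


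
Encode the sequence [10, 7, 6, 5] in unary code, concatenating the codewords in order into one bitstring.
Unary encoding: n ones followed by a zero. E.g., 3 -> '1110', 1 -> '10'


Encode each number as n ones followed by a terminating 0:
  10 -> 11111111110 (11 bits)
  7 -> 11111110 (8 bits)
  6 -> 1111110 (7 bits)
  5 -> 111110 (6 bits)
Total length = 11 + 8 + 7 + 6 = 32 bits.

Unary([10, 7, 6, 5]) = 11111111110111111101111110111110 (32 bits)


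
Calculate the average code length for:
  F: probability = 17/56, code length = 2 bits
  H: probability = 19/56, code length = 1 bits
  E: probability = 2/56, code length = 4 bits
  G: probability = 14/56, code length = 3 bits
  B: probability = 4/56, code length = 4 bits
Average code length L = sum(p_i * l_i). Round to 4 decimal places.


Weighted contributions p_i * l_i:
  F: (17/56) * 2 = 34/56
  H: (19/56) * 1 = 19/56
  E: (2/56) * 4 = 8/56
  G: (14/56) * 3 = 42/56
  B: (4/56) * 4 = 16/56
Sum = (34 + 19 + 8 + 42 + 16)/56 = 119/56

L = 119/56 = 2.1250 bits/symbol


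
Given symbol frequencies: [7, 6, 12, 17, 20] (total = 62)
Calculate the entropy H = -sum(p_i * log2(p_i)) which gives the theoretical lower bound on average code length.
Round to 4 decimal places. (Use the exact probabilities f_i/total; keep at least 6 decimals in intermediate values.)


Per-symbol terms -p_i * log2(p_i) with p_i = f_i/62:
  p = 7/62 = 0.112903: log2(p) = -3.146841, -p*log2(p) = 0.355289
  p = 6/62 = 0.096774: log2(p) = -3.369234, -p*log2(p) = 0.326055
  p = 12/62 = 0.193548: log2(p) = -2.369234, -p*log2(p) = 0.458561
  p = 17/62 = 0.274194: log2(p) = -1.866733, -p*log2(p) = 0.511846
  p = 20/62 = 0.322581: log2(p) = -1.632268, -p*log2(p) = 0.526538
H = 0.355289 + 0.326055 + 0.458561 + 0.511846 + 0.526538 = 2.178289

H = 2.1783 bits/symbol


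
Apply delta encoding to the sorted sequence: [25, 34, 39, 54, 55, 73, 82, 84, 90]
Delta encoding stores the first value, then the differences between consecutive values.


First value: 25
Deltas:
  34 - 25 = 9
  39 - 34 = 5
  54 - 39 = 15
  55 - 54 = 1
  73 - 55 = 18
  82 - 73 = 9
  84 - 82 = 2
  90 - 84 = 6


Delta encoded: [25, 9, 5, 15, 1, 18, 9, 2, 6]


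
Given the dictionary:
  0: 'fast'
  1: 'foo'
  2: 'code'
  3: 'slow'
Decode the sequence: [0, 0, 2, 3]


Look up each index in the dictionary:
  0 -> 'fast'
  0 -> 'fast'
  2 -> 'code'
  3 -> 'slow'

Decoded: "fast fast code slow"


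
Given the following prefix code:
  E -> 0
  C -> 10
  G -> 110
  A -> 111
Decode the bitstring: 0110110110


Decoding step by step:
Bits 0 -> E
Bits 110 -> G
Bits 110 -> G
Bits 110 -> G


Decoded message: EGGG


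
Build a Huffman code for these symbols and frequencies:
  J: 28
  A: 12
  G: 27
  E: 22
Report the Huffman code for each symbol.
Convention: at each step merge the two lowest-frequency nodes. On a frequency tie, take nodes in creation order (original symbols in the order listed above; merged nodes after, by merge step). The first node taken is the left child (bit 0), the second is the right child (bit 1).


Huffman tree construction:
Step 1: Merge A(12) + E(22) = 34
Step 2: Merge G(27) + J(28) = 55
Step 3: Merge (A+E)(34) + (G+J)(55) = 89
Read each symbol's code off the tree from the root (left child = 0, right child = 1).

Codes:
  J: 11 (length 2)
  A: 00 (length 2)
  G: 10 (length 2)
  E: 01 (length 2)
Average code length: 178/89 = 2.0000 bits/symbol


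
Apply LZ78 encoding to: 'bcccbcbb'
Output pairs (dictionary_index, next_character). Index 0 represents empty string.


LZ78 encoding steps:
Dictionary: {0: ''}
Step 1: w='' (idx 0), next='b' -> output (0, 'b'), add 'b' as idx 1
Step 2: w='' (idx 0), next='c' -> output (0, 'c'), add 'c' as idx 2
Step 3: w='c' (idx 2), next='c' -> output (2, 'c'), add 'cc' as idx 3
Step 4: w='b' (idx 1), next='c' -> output (1, 'c'), add 'bc' as idx 4
Step 5: w='b' (idx 1), next='b' -> output (1, 'b'), add 'bb' as idx 5


Encoded: [(0, 'b'), (0, 'c'), (2, 'c'), (1, 'c'), (1, 'b')]


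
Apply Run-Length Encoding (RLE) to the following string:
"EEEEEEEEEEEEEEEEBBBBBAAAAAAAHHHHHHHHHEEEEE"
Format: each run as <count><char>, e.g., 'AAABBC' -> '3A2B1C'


Scanning runs left to right:
  i=0: run of 'E' x 16 -> '16E'
  i=16: run of 'B' x 5 -> '5B'
  i=21: run of 'A' x 7 -> '7A'
  i=28: run of 'H' x 9 -> '9H'
  i=37: run of 'E' x 5 -> '5E'

RLE = 16E5B7A9H5E


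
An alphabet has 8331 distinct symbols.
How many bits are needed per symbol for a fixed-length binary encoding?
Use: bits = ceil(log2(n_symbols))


log2(8331) = 13.0243
Bracket: 2^13 = 8192 < 8331 <= 2^14 = 16384
So ceil(log2(8331)) = 14

bits = ceil(log2(8331)) = ceil(13.0243) = 14 bits


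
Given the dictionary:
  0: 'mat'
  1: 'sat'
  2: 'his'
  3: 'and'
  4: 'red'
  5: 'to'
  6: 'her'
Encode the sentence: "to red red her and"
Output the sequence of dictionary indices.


Look up each word in the dictionary:
  'to' -> 5
  'red' -> 4
  'red' -> 4
  'her' -> 6
  'and' -> 3

Encoded: [5, 4, 4, 6, 3]


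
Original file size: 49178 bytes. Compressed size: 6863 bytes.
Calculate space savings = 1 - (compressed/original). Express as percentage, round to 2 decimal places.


ratio = compressed/original = 6863/49178 = 0.139554
savings = 1 - ratio = 1 - 0.139554 = 0.860446
as a percentage: 0.860446 * 100 = 86.04%

Space savings = 1 - 6863/49178 = 86.04%


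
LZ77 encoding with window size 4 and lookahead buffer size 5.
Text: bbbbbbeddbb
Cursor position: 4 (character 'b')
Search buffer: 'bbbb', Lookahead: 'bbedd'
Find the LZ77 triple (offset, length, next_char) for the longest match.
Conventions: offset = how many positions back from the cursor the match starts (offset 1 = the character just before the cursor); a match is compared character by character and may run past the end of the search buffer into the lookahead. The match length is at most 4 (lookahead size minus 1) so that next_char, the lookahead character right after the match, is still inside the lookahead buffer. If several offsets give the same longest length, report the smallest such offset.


Try each offset into the search buffer:
  offset=1 (pos 3, char 'b'): match length 2
  offset=2 (pos 2, char 'b'): match length 2
  offset=3 (pos 1, char 'b'): match length 2
  offset=4 (pos 0, char 'b'): match length 2
Longest match has length 2, found at offsets 1, 2, 3, 4; take the smallest, offset 1.
next_char = character at position 4 + 2 = 6 -> 'e'

Best match: offset=1, length=2 (matching 'bb' starting at position 3)
LZ77 triple: (1, 2, 'e')


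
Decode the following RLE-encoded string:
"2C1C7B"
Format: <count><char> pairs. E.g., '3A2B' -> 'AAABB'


Expanding each <count><char> pair:
  2C -> 'CC'
  1C -> 'C'
  7B -> 'BBBBBBB'

Decoded = CCCBBBBBBB


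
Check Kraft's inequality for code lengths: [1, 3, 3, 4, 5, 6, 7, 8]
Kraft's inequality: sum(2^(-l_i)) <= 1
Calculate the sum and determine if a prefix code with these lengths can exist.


Sum = 2^(-1) + 2^(-3) + 2^(-3) + 2^(-4) + 2^(-5) + 2^(-6) + 2^(-7) + 2^(-8)
    = 0.5 + 0.125 + 0.125 + 0.0625 + 0.03125 + 0.015625 + 0.0078125 + 0.00390625
    = 223/256 = 0.87109375
Since 0.87109375 <= 1, Kraft's inequality IS satisfied.
A prefix code with these lengths CAN exist.

Kraft sum = 0.87109375. Satisfied.


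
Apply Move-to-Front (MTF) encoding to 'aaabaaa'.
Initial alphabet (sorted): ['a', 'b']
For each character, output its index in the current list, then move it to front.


MTF encoding:
'a': index 0 in ['a', 'b'] -> ['a', 'b']
'a': index 0 in ['a', 'b'] -> ['a', 'b']
'a': index 0 in ['a', 'b'] -> ['a', 'b']
'b': index 1 in ['a', 'b'] -> ['b', 'a']
'a': index 1 in ['b', 'a'] -> ['a', 'b']
'a': index 0 in ['a', 'b'] -> ['a', 'b']
'a': index 0 in ['a', 'b'] -> ['a', 'b']


Output: [0, 0, 0, 1, 1, 0, 0]


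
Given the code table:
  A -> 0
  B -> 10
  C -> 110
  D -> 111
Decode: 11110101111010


Decoding:
111 -> D
10 -> B
10 -> B
111 -> D
10 -> B
10 -> B


Result: DBBDBB


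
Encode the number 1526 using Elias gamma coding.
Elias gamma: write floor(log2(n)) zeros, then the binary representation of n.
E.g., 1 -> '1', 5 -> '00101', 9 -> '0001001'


num_bits = floor(log2(1526)) + 1 = 11
leading_zeros = num_bits - 1 = 10
binary(1526) = 10111110110

Elias gamma(1526) = '0000000000' + '10111110110' = 000000000010111110110 (21 bits)


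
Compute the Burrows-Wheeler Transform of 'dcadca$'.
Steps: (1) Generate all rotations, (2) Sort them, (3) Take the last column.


Rotations (sorted):
  0: $dcadca -> last char: a
  1: a$dcadc -> last char: c
  2: adca$dc -> last char: c
  3: ca$dcad -> last char: d
  4: cadca$d -> last char: d
  5: dca$dca -> last char: a
  6: dcadca$ -> last char: $


BWT = accdda$


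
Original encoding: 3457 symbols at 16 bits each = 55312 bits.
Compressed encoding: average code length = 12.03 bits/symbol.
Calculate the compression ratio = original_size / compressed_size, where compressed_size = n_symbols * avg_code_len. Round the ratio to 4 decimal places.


original_size = n_symbols * orig_bits = 3457 * 16 = 55312 bits
compressed_size = n_symbols * avg_code_len = 3457 * 12.03 = 41587.71 bits
ratio = original_size / compressed_size = 55312 / 41587.71 = 1.33

Compression ratio = 1.33


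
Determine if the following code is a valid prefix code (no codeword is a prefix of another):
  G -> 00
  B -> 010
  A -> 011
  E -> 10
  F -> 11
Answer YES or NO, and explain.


Checking each pair (does one codeword prefix another?):
  G='00' vs B='010': no prefix
  G='00' vs A='011': no prefix
  G='00' vs E='10': no prefix
  G='00' vs F='11': no prefix
  B='010' vs G='00': no prefix
  B='010' vs A='011': no prefix
  B='010' vs E='10': no prefix
  B='010' vs F='11': no prefix
  A='011' vs G='00': no prefix
  A='011' vs B='010': no prefix
  A='011' vs E='10': no prefix
  A='011' vs F='11': no prefix
  E='10' vs G='00': no prefix
  E='10' vs B='010': no prefix
  E='10' vs A='011': no prefix
  E='10' vs F='11': no prefix
  F='11' vs G='00': no prefix
  F='11' vs B='010': no prefix
  F='11' vs A='011': no prefix
  F='11' vs E='10': no prefix
No violation found over all pairs.

YES -- this is a valid prefix code. No codeword is a prefix of any other codeword.


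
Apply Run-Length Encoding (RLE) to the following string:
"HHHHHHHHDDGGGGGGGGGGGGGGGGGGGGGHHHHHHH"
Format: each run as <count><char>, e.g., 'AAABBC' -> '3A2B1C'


Scanning runs left to right:
  i=0: run of 'H' x 8 -> '8H'
  i=8: run of 'D' x 2 -> '2D'
  i=10: run of 'G' x 21 -> '21G'
  i=31: run of 'H' x 7 -> '7H'

RLE = 8H2D21G7H


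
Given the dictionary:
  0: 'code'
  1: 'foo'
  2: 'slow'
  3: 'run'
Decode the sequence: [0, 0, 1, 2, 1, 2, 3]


Look up each index in the dictionary:
  0 -> 'code'
  0 -> 'code'
  1 -> 'foo'
  2 -> 'slow'
  1 -> 'foo'
  2 -> 'slow'
  3 -> 'run'

Decoded: "code code foo slow foo slow run"


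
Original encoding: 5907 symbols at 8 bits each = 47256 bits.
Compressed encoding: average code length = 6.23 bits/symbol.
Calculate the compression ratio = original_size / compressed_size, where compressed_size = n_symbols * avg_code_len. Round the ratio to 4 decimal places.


original_size = n_symbols * orig_bits = 5907 * 8 = 47256 bits
compressed_size = n_symbols * avg_code_len = 5907 * 6.23 = 36800.61 bits
ratio = original_size / compressed_size = 47256 / 36800.61 = 1.2841

Compression ratio = 1.2841


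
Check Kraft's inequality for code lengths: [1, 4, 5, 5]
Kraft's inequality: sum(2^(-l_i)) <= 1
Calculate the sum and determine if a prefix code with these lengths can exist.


Sum = 2^(-1) + 2^(-4) + 2^(-5) + 2^(-5)
    = 0.5 + 0.0625 + 0.03125 + 0.03125
    = 20/32 = 0.625
Since 0.625 <= 1, Kraft's inequality IS satisfied.
A prefix code with these lengths CAN exist.

Kraft sum = 0.625. Satisfied.


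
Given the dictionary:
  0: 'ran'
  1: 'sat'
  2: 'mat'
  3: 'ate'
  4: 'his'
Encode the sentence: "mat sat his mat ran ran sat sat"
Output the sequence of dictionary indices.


Look up each word in the dictionary:
  'mat' -> 2
  'sat' -> 1
  'his' -> 4
  'mat' -> 2
  'ran' -> 0
  'ran' -> 0
  'sat' -> 1
  'sat' -> 1

Encoded: [2, 1, 4, 2, 0, 0, 1, 1]


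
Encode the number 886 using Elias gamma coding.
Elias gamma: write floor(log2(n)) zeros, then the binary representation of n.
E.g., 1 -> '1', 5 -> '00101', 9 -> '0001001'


num_bits = floor(log2(886)) + 1 = 10
leading_zeros = num_bits - 1 = 9
binary(886) = 1101110110

Elias gamma(886) = '000000000' + '1101110110' = 0000000001101110110 (19 bits)


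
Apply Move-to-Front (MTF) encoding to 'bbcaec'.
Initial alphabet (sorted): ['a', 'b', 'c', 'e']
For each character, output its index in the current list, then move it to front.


MTF encoding:
'b': index 1 in ['a', 'b', 'c', 'e'] -> ['b', 'a', 'c', 'e']
'b': index 0 in ['b', 'a', 'c', 'e'] -> ['b', 'a', 'c', 'e']
'c': index 2 in ['b', 'a', 'c', 'e'] -> ['c', 'b', 'a', 'e']
'a': index 2 in ['c', 'b', 'a', 'e'] -> ['a', 'c', 'b', 'e']
'e': index 3 in ['a', 'c', 'b', 'e'] -> ['e', 'a', 'c', 'b']
'c': index 2 in ['e', 'a', 'c', 'b'] -> ['c', 'e', 'a', 'b']


Output: [1, 0, 2, 2, 3, 2]
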